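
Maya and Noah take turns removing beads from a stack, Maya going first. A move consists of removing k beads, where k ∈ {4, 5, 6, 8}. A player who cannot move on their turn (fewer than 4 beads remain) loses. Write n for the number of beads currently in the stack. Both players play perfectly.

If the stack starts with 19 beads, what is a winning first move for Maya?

Remove 4, leaving 15.

Work bottom-up. With no move the player to move loses. Otherwise the position is W if at least one move leads to an L position for the opponent, and L if every move leads to a W.
n=0: no move → L
n=1: no move → L
n=2: no move → L
n=3: no move → L
n=4: →0(L), so W
n=5: →1(L), so W
n=6: →2(L), so W
n=7: →3(L), so W
n=8: →3(L), so W
n=9: →3(L), so W
n=10: →2(L), so W
n=11: →3(L), so W
n=12: →8(W), 7(W), 6(W), 4(W) — all W, so L
n=13: →9(W), 8(W), 7(W), 5(W) — all W, so L
n=14: →10(W), 9(W), 8(W), 6(W) — all W, so L
n=15: →11(W), 10(W), 9(W), 7(W) — all W, so L
n=16: →12(L), so W
n=17: →13(L), so W
n=18: →14(L), so W
n=19: →15(L), so W
From 19, the L positions reachable in one move are: 15, 14, 13. Any move reaching one of these is winning.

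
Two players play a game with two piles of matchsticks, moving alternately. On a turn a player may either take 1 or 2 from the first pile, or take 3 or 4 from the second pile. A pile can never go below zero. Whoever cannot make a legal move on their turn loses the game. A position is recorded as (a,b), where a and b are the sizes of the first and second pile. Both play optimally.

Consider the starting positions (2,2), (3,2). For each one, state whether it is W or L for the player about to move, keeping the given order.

Compute win/loss labels from the base case upward. A position with no move is L. Any other position is W if it can reach an L in one move, else L.
No move ever increases a pile, so every position that can arise here has a ≤ 3 and b ≤ 2; it is enough to label the cells with 0 ≤ a ≤ 3 and 0 ≤ b ≤ 2.
Every move lowers a or b (never raises either), so fill the grid row by row in increasing a, and left to right within a row: each cell's successors are then already labelled.
      b=0  b=1  b=2
a=0:    L    L    L
a=1:    W    W    W
a=2:    W    W    W
a=3:    L    L    L
Cells with no legal move (terminal, hence L): (0,0), (0,1), (0,2).
The remaining L cells, each justified by listing all of its moves:
(3,0): →(2,0)(W), (1,0)(W) — all W, so L
(3,1): →(2,1)(W), (1,1)(W) — all W, so L
(3,2): →(2,2)(W), (1,2)(W) — all W, so L
Every other cell has at least one move into one of the L cells above, so it is W.
(2,2): the move to (0,2) reaches an L cell, so W
(3,2): one of the L cells justified above, so L

(2,2): W, (3,2): L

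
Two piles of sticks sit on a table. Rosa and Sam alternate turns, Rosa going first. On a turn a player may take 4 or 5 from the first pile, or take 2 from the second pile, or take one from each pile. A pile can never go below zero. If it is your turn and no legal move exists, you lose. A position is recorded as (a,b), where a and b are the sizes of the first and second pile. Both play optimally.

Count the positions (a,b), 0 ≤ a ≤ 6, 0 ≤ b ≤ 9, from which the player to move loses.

28

Compute win/loss labels from the base case upward. A position with no move is L. Any other position is W if it can reach an L in one move, else L.
Every move lowers a or b (never raises either), so fill the grid row by row in increasing a, and left to right within a row: each cell's successors are then already labelled.
      b=0  b=1  b=2  b=3  b=4  b=5  b=6  b=7  b=8  b=9
a=0:    L    L    W    W    L    L    W    W    L    L
a=1:    L    W    W    L    L    W    W    L    L    W
a=2:    L    W    W    L    W    W    L    L    W    W
a=3:    L    W    W    L    W    W    L    W    W    L
a=4:    W    W    L    L    W    W    L    W    W    W
a=5:    W    W    L    W    W    W    L    W    W    W
a=6:    W    L    L    W    W    L    W    W    W    L
Cells with no legal move (terminal, hence L): (0,0), (0,1), (1,0), (2,0), (3,0).
The remaining L cells, each justified by listing all of its moves:
(0,4): only reaches (0,2)(W), which is W → L
(0,5): only reaches (0,3)(W), which is W → L
(0,8): only reaches (0,6)(W), which is W → L
(0,9): only reaches (0,7)(W), which is W → L
(1,3): only reaches (1,1)(W), (0,2)(W), all W → L
(1,4): only reaches (1,2)(W), (0,3)(W), all W → L
(1,7): only reaches (1,5)(W), (0,6)(W), all W → L
(1,8): only reaches (1,6)(W), (0,7)(W), all W → L
(2,3): only reaches (2,1)(W), (1,2)(W), all W → L
(2,6): only reaches (2,4)(W), (1,5)(W), all W → L
(2,7): only reaches (2,5)(W), (1,6)(W), all W → L
(3,3): only reaches (3,1)(W), (2,2)(W), all W → L
(3,6): only reaches (3,4)(W), (2,5)(W), all W → L
(3,9): only reaches (3,7)(W), (2,8)(W), all W → L
(4,2): only reaches (0,2)(W), (4,0)(W), (3,1)(W), all W → L
(4,3): only reaches (0,3)(W), (4,1)(W), (3,2)(W), all W → L
(4,6): only reaches (0,6)(W), (4,4)(W), (3,5)(W), all W → L
(5,2): only reaches (1,2)(W), (0,2)(W), (5,0)(W), (4,1)(W), all W → L
(5,6): only reaches (1,6)(W), (0,6)(W), (5,4)(W), (4,5)(W), all W → L
(6,1): only reaches (2,1)(W), (1,1)(W), (5,0)(W), all W → L
(6,2): only reaches (2,2)(W), (1,2)(W), (6,0)(W), (5,1)(W), all W → L
(6,5): only reaches (2,5)(W), (1,5)(W), (6,3)(W), (5,4)(W), all W → L
(6,9): only reaches (2,9)(W), (1,9)(W), (6,7)(W), (5,8)(W), all W → L
Every other cell has at least one move into one of the L cells above, so it is W.
L cells per row: a=0: 6, a=1: 5, a=2: 4, a=3: 4, a=4: 3, a=5: 2, a=6: 4; total 28.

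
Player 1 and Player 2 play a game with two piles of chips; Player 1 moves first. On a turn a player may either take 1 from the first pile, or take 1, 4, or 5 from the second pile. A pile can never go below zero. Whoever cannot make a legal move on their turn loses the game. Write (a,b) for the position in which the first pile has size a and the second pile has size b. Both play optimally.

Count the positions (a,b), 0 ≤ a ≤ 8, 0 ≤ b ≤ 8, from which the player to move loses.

23

Build the W/L table. Terminal = L. A non-terminal position is W if it has a move to some L; otherwise it is L.
Every move lowers a or b (never raises either), so fill the grid row by row in increasing a, and left to right within a row: each cell's successors are then already labelled.
      b=0  b=1  b=2  b=3  b=4  b=5  b=6  b=7  b=8
a=0:    L    W    L    W    W    W    W    W    L
a=1:    W    L    W    L    W    W    W    W    W
a=2:    L    W    L    W    W    W    W    W    L
a=3:    W    L    W    L    W    W    W    W    W
a=4:    L    W    L    W    W    W    W    W    L
a=5:    W    L    W    L    W    W    W    W    W
a=6:    L    W    L    W    W    W    W    W    L
a=7:    W    L    W    L    W    W    W    W    W
a=8:    L    W    L    W    W    W    W    W    L
Cells with no legal move (terminal, hence L): (0,0).
The remaining L cells, each justified by listing all of its moves:
(0,2): the only move is to (0,1)(W), a W ⇒ L
(0,8): moves to (0,7)(W), (0,4)(W), (0,3)(W); every one is W ⇒ L
(1,1): moves to (0,1)(W), (1,0)(W); every one is W ⇒ L
(1,3): moves to (0,3)(W), (1,2)(W); every one is W ⇒ L
(2,0): the only move is to (1,0)(W), a W ⇒ L
(2,2): moves to (1,2)(W), (2,1)(W); every one is W ⇒ L
(2,8): moves to (1,8)(W), (2,7)(W), (2,4)(W), (2,3)(W); every one is W ⇒ L
(3,1): moves to (2,1)(W), (3,0)(W); every one is W ⇒ L
(3,3): moves to (2,3)(W), (3,2)(W); every one is W ⇒ L
(4,0): the only move is to (3,0)(W), a W ⇒ L
(4,2): moves to (3,2)(W), (4,1)(W); every one is W ⇒ L
(4,8): moves to (3,8)(W), (4,7)(W), (4,4)(W), (4,3)(W); every one is W ⇒ L
(5,1): moves to (4,1)(W), (5,0)(W); every one is W ⇒ L
(5,3): moves to (4,3)(W), (5,2)(W); every one is W ⇒ L
(6,0): the only move is to (5,0)(W), a W ⇒ L
(6,2): moves to (5,2)(W), (6,1)(W); every one is W ⇒ L
(6,8): moves to (5,8)(W), (6,7)(W), (6,4)(W), (6,3)(W); every one is W ⇒ L
(7,1): moves to (6,1)(W), (7,0)(W); every one is W ⇒ L
(7,3): moves to (6,3)(W), (7,2)(W); every one is W ⇒ L
(8,0): the only move is to (7,0)(W), a W ⇒ L
(8,2): moves to (7,2)(W), (8,1)(W); every one is W ⇒ L
(8,8): moves to (7,8)(W), (8,7)(W), (8,4)(W), (8,3)(W); every one is W ⇒ L
Every other cell has at least one move into one of the L cells above, so it is W.
L cells per row: a=0: 3, a=1: 2, a=2: 3, a=3: 2, a=4: 3, a=5: 2, a=6: 3, a=7: 2, a=8: 3; total 23.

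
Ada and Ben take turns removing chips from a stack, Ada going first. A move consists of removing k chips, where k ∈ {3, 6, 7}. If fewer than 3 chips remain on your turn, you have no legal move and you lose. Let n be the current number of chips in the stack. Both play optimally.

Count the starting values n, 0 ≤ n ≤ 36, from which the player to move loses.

12

Classify positions by backward induction: terminal positions (no move available) are L. From any other position, the mover wins iff some move reaches an L.
n=0: no move → L
n=1: no move → L
n=2: no move → L
n=3: →0(L), so W
n=4: →1(L), so W
n=5: →2(L), so W
n=6: →0(L), so W
n=7: →1(L), so W
n=8: →2(L), so W
n=9: →2(L), so W
n=10: →7(W), 4(W), 3(W) — all W, so L
n=11: →8(W), 5(W), 4(W) — all W, so L
n=12: →9(W), 6(W), 5(W) — all W, so L
n=13: →10(L), so W
n=14: →11(L), so W
n=15: →12(L), so W
n=16: →10(L), so W
n=17: →11(L), so W
n=18: →12(L), so W
n=19: →12(L), so W
n=20: →17(W), 14(W), 13(W) — all W, so L
n=21: →18(W), 15(W), 14(W) — all W, so L
n=22: →19(W), 16(W), 15(W) — all W, so L
n=23: →20(L), so W
n=24: →21(L), so W
n=25: →22(L), so W
n=26: →20(L), so W
n=27: →21(L), so W
n=28: →22(L), so W
n=29: →22(L), so W
n=30: →27(W), 24(W), 23(W) — all W, so L
n=31: →28(W), 25(W), 24(W) — all W, so L
n=32: →29(W), 26(W), 25(W) — all W, so L
n=33: →30(L), so W
n=34: →31(L), so W
n=35: →32(L), so W
n=36: →30(L), so W
L entries with 0 ≤ n ≤ 36: n = 0, 1, 2, 10, 11, 12, 20, 21, 22, 30, 31, 32; that makes 12.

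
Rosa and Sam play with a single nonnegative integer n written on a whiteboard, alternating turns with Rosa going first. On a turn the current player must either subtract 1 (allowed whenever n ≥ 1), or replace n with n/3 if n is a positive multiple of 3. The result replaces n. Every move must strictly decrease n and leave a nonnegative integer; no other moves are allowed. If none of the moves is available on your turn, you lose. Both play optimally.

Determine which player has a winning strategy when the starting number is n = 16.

Rosa wins.

Compute win/loss labels from the base case upward. A position with no move is L. Any other position is W if it can reach an L in one move, else L.
n=0: no move → L
n=1: can move to 0, which is L ⇒ W
n=2: the only move is to 1(W), a W ⇒ L
n=3: can move to 2, which is L ⇒ W
n=4: the only move is to 3(W), a W ⇒ L
n=5: can move to 4, which is L ⇒ W
n=6: can move to 2, which is L ⇒ W
n=7: the only move is to 6(W), a W ⇒ L
n=8: can move to 7, which is L ⇒ W
n=9: moves to 3(W), 8(W); every one is W ⇒ L
n=10: can move to 9, which is L ⇒ W
n=11: the only move is to 10(W), a W ⇒ L
n=12: can move to 4, which is L ⇒ W
n=13: the only move is to 12(W), a W ⇒ L
n=14: can move to 13, which is L ⇒ W
n=15: moves to 5(W), 14(W); every one is W ⇒ L
n=16: can move to 15, which is L ⇒ W
The starting position 16 is W: Rosa should move to 15, handing over an L position.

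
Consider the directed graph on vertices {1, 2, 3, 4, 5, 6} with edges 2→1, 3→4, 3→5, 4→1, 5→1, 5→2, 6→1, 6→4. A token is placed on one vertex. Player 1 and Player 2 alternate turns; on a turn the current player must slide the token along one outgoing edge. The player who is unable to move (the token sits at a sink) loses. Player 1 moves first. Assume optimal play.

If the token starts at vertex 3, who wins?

Classify positions by backward induction: terminal positions (no move available) are L. From any other position, the mover wins iff some move reaches an L.
Every edge goes from a vertex to one that appears earlier in the order 1, 4, 2, 5, 3, 6, so processing vertices in that order labels each vertex after all of its successors.
1: no outgoing edge → L
4: reaches L-position 1 → W
2: reaches L-position 1 → W
5: reaches L-position 1 → W
3: only reaches 5(W), 4(W), all W → L
6: reaches L-position 1 → W
The starting position 3 is L: whatever Player 1 does, the opponent receives a W position.

Player 2 wins.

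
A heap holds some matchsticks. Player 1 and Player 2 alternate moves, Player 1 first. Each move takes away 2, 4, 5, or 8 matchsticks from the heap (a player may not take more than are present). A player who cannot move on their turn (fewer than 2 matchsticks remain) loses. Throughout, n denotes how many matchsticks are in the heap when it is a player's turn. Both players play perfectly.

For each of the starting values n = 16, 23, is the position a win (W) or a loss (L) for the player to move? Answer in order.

16: L, 23: W

Use the standard recursion: the mover loses at a terminal position; elsewhere, the mover wins exactly when some move hands the opponent an L position.
n=0: no move → L
n=1: no move → L
n=2: →0(L), so W
n=3: →1(L), so W
n=4: →0(L), so W
n=5: →1(L), so W
n=6: →1(L), so W
n=7: →5(W), 3(W), 2(W) — all W, so L
n=8: →0(L), so W
n=9: →7(L), so W
n=10: →8(W), 6(W), 5(W), 2(W) — all W, so L
n=11: →7(L), so W
n=12: →10(L), so W
n=13: →11(W), 9(W), 8(W), 5(W) — all W, so L
n=14: →10(L), so W
n=15: →13(L), so W
n=16: →14(W), 12(W), 11(W), 8(W) — all W, so L
n=17: →13(L), so W
n=18: →16(L), so W
n=19: →17(W), 15(W), 14(W), 11(W) — all W, so L
n=20: →16(L), so W
n=21: →19(L), so W
n=22: →20(W), 18(W), 17(W), 14(W) — all W, so L
n=23: →19(L), so W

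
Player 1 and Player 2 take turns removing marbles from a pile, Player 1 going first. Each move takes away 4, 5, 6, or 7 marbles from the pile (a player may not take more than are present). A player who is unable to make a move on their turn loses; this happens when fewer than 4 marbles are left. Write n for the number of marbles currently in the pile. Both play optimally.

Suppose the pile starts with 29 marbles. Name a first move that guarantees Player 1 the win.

Use the standard recursion: the mover loses at a terminal position; elsewhere, the mover wins exactly when some move hands the opponent an L position.
n=0: no move → L
n=1: no move → L
n=2: no move → L
n=3: no move → L
n=4: W (go to 0, an L position)
n=5: W (go to 1, an L position)
n=6: W (go to 2, an L position)
n=7: W (go to 3, an L position)
n=8: W (go to 3, an L position)
n=9: W (go to 3, an L position)
n=10: W (go to 3, an L position)
n=11: L (options 7(W), 6(W), 5(W), 4(W) are all W)
n=12: L (options 8(W), 7(W), 6(W), 5(W) are all W)
n=13: L (options 9(W), 8(W), 7(W), 6(W) are all W)
n=14: L (options 10(W), 9(W), 8(W), 7(W) are all W)
n=15: W (go to 11, an L position)
n=16: W (go to 12, an L position)
n=17: W (go to 13, an L position)
n=18: W (go to 14, an L position)
n=19: W (go to 14, an L position)
n=20: W (go to 14, an L position)
n=21: W (go to 14, an L position)
n=22: L (options 18(W), 17(W), 16(W), 15(W) are all W)
n=23: L (options 19(W), 18(W), 17(W), 16(W) are all W)
n=24: L (options 20(W), 19(W), 18(W), 17(W) are all W)
n=25: L (options 21(W), 20(W), 19(W), 18(W) are all W)
n=26: W (go to 22, an L position)
n=27: W (go to 23, an L position)
n=28: W (go to 24, an L position)
n=29: W (go to 25, an L position)
From 29, the L positions reachable in one move are: 25, 24, 23, 22. Any move reaching one of these is winning.

Remove 4, leaving 25.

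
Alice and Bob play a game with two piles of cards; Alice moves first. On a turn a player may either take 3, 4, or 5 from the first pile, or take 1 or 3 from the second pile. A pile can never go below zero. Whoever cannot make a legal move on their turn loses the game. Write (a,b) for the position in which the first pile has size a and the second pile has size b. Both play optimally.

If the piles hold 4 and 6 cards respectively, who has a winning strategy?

Alice wins.

Positions with no move are L. A position that does have a move is losing for the player to move precisely when every available move leads to a winning position for the opponent. Fill in the labels:
No move ever increases a pile, so every position that can arise here has a ≤ 4 and b ≤ 6; it is enough to label the cells with 0 ≤ a ≤ 4 and 0 ≤ b ≤ 6.
Every move lowers a or b (never raises either), so fill the grid row by row in increasing a, and left to right within a row: each cell's successors are then already labelled.
      b=0  b=1  b=2  b=3  b=4  b=5  b=6
a=0:    L    W    L    W    L    W    L
a=1:    L    W    L    W    L    W    L
a=2:    L    W    L    W    L    W    L
a=3:    W    L    W    L    W    L    W
a=4:    W    L    W    L    W    L    W
Cells with no legal move (terminal, hence L): (0,0), (1,0), (2,0).
The remaining L cells, each justified by listing all of its moves:
(0,2): the only move is to (0,1)(W), a W ⇒ L
(0,4): moves to (0,3)(W), (0,1)(W); every one is W ⇒ L
(0,6): moves to (0,5)(W), (0,3)(W); every one is W ⇒ L
(1,2): the only move is to (1,1)(W), a W ⇒ L
(1,4): moves to (1,3)(W), (1,1)(W); every one is W ⇒ L
(1,6): moves to (1,5)(W), (1,3)(W); every one is W ⇒ L
(2,2): the only move is to (2,1)(W), a W ⇒ L
(2,4): moves to (2,3)(W), (2,1)(W); every one is W ⇒ L
(2,6): moves to (2,5)(W), (2,3)(W); every one is W ⇒ L
(3,1): moves to (0,1)(W), (3,0)(W); every one is W ⇒ L
(3,3): moves to (0,3)(W), (3,2)(W), (3,0)(W); every one is W ⇒ L
(3,5): moves to (0,5)(W), (3,4)(W), (3,2)(W); every one is W ⇒ L
(4,1): moves to (1,1)(W), (0,1)(W), (4,0)(W); every one is W ⇒ L
(4,3): moves to (1,3)(W), (0,3)(W), (4,2)(W), (4,0)(W); every one is W ⇒ L
(4,5): moves to (1,5)(W), (0,5)(W), (4,4)(W), (4,2)(W); every one is W ⇒ L
Every other cell has at least one move into one of the L cells above, so it is W.
From (4,6) Alice can move to (1,6), reaching an L position.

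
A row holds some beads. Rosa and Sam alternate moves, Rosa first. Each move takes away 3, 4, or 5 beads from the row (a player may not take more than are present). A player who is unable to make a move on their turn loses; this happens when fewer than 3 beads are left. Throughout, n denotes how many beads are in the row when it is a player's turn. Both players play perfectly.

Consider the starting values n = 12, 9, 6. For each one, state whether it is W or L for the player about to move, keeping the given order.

12: W, 9: L, 6: W

Label each position W (a win for the player to move) or L (a loss). A position with no legal move is L; any other position is W exactly when some move reaches an L, and L when every move reaches a W.
n=0: no move → L
n=1: no move → L
n=2: no move → L
n=3: →0(L), so W
n=4: →1(L), so W
n=5: →2(L), so W
n=6: →2(L), so W
n=7: →2(L), so W
n=8: →5(W), 4(W), 3(W) — all W, so L
n=9: →6(W), 5(W), 4(W) — all W, so L
n=10: →7(W), 6(W), 5(W) — all W, so L
n=11: →8(L), so W
n=12: →9(L), so W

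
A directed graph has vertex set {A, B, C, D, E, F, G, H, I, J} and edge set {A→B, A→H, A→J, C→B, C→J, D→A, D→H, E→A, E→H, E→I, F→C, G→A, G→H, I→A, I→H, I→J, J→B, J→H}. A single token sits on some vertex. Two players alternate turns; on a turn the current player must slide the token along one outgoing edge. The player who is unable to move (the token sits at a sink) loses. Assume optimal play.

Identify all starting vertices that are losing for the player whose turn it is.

B, F, H

Work bottom-up. With no move the player to move loses. Otherwise the position is W if at least one move leads to an L position for the opponent, and L if every move leads to a W.
Every edge goes from a vertex to one that appears earlier in the order H, B, J, A, G, I, E, D, C, F, so processing vertices in that order labels each vertex after all of its successors.
H: no outgoing edge → L
B: no outgoing edge → L
J: →B(L), so W
A: →B(L), so W
G: →H(L), so W
I: →H(L), so W
E: →H(L), so W
D: →H(L), so W
C: →B(L), so W
F: →C(W) only, which is W, so L
The losing starting vertices are exactly the entries labelled L in this table (3 of them).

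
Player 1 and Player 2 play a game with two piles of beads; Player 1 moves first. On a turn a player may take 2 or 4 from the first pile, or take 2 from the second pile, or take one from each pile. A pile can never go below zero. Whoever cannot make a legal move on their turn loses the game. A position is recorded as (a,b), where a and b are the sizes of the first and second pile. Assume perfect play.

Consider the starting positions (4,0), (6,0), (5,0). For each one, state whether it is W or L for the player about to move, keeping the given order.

Work bottom-up. With no move the player to move loses. Otherwise the position is W if at least one move leads to an L position for the opponent, and L if every move leads to a W.
No move ever increases a pile, so every position that can arise here has a ≤ 6 and b ≤ 0; it is enough to label the cells with 0 ≤ a ≤ 6 and 0 ≤ b ≤ 0.
Every move lowers a or b (never raises either), so fill the grid row by row in increasing a, and left to right within a row: each cell's successors are then already labelled.
      b=0
a=0:    L
a=1:    L
a=2:    W
a=3:    W
a=4:    W
a=5:    W
a=6:    L
Cells with no legal move (terminal, hence L): (0,0), (1,0).
The remaining L cells, each justified by listing all of its moves:
(6,0): moves to (4,0)(W), (2,0)(W); every one is W ⇒ L
Every other cell has at least one move into one of the L cells above, so it is W.
(4,0): the move to (0,0) reaches an L cell, so W
(6,0): one of the L cells justified above, so L
(5,0): the move to (1,0) reaches an L cell, so W

(4,0): W, (6,0): L, (5,0): W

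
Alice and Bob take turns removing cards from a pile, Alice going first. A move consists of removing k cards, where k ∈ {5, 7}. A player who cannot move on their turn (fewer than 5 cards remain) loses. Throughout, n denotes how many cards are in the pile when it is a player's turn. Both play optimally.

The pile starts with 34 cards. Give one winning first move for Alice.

Work bottom-up. With no move the player to move loses. Otherwise the position is W if at least one move leads to an L position for the opponent, and L if every move leads to a W.
n=0: no move → L
n=1: no move → L
n=2: no move → L
n=3: no move → L
n=4: no move → L
n=5: can move to 0, which is L ⇒ W
n=6: can move to 1, which is L ⇒ W
n=7: can move to 2, which is L ⇒ W
n=8: can move to 3, which is L ⇒ W
n=9: can move to 4, which is L ⇒ W
n=10: can move to 3, which is L ⇒ W
n=11: can move to 4, which is L ⇒ W
n=12: moves to 7(W), 5(W); every one is W ⇒ L
n=13: moves to 8(W), 6(W); every one is W ⇒ L
n=14: moves to 9(W), 7(W); every one is W ⇒ L
n=15: moves to 10(W), 8(W); every one is W ⇒ L
n=16: moves to 11(W), 9(W); every one is W ⇒ L
n=17: can move to 12, which is L ⇒ W
n=18: can move to 13, which is L ⇒ W
n=19: can move to 14, which is L ⇒ W
n=20: can move to 15, which is L ⇒ W
n=21: can move to 16, which is L ⇒ W
n=22: can move to 15, which is L ⇒ W
n=23: can move to 16, which is L ⇒ W
n=24: moves to 19(W), 17(W); every one is W ⇒ L
n=25: moves to 20(W), 18(W); every one is W ⇒ L
n=26: moves to 21(W), 19(W); every one is W ⇒ L
n=27: moves to 22(W), 20(W); every one is W ⇒ L
n=28: moves to 23(W), 21(W); every one is W ⇒ L
n=29: can move to 24, which is L ⇒ W
n=30: can move to 25, which is L ⇒ W
n=31: can move to 26, which is L ⇒ W
n=32: can move to 27, which is L ⇒ W
n=33: can move to 28, which is L ⇒ W
n=34: can move to 27, which is L ⇒ W
From 34, the L positions reachable in one move are: 27.

Remove 7, leaving 27.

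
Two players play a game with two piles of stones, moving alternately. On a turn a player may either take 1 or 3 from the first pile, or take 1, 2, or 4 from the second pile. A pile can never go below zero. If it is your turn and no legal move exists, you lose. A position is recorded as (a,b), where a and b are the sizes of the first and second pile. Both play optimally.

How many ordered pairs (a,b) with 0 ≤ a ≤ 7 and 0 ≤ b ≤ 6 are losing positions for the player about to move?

20

Use the standard recursion: the mover loses at a terminal position; elsewhere, the mover wins exactly when some move hands the opponent an L position.
Every move lowers a or b (never raises either), so fill the grid row by row in increasing a, and left to right within a row: each cell's successors are then already labelled.
      b=0  b=1  b=2  b=3  b=4  b=5  b=6
a=0:    L    W    W    L    W    W    L
a=1:    W    L    W    W    L    W    W
a=2:    L    W    W    L    W    W    L
a=3:    W    L    W    W    L    W    W
a=4:    L    W    W    L    W    W    L
a=5:    W    L    W    W    L    W    W
a=6:    L    W    W    L    W    W    L
a=7:    W    L    W    W    L    W    W
Cells with no legal move (terminal, hence L): (0,0).
The remaining L cells, each justified by listing all of its moves:
(0,3): L (options (0,2)(W), (0,1)(W) are all W)
(0,6): L (options (0,5)(W), (0,4)(W), (0,2)(W) are all W)
(1,1): L (options (0,1)(W), (1,0)(W) are all W)
(1,4): L (options (0,4)(W), (1,3)(W), (1,2)(W), (1,0)(W) are all W)
(2,0): L (sole option (1,0)(W) is W)
(2,3): L (options (1,3)(W), (2,2)(W), (2,1)(W) are all W)
(2,6): L (options (1,6)(W), (2,5)(W), (2,4)(W), (2,2)(W) are all W)
(3,1): L (options (2,1)(W), (0,1)(W), (3,0)(W) are all W)
(3,4): L (options (2,4)(W), (0,4)(W), (3,3)(W), (3,2)(W), (3,0)(W) are all W)
(4,0): L (options (3,0)(W), (1,0)(W) are all W)
(4,3): L (options (3,3)(W), (1,3)(W), (4,2)(W), (4,1)(W) are all W)
(4,6): L (options (3,6)(W), (1,6)(W), (4,5)(W), (4,4)(W), (4,2)(W) are all W)
(5,1): L (options (4,1)(W), (2,1)(W), (5,0)(W) are all W)
(5,4): L (options (4,4)(W), (2,4)(W), (5,3)(W), (5,2)(W), (5,0)(W) are all W)
(6,0): L (options (5,0)(W), (3,0)(W) are all W)
(6,3): L (options (5,3)(W), (3,3)(W), (6,2)(W), (6,1)(W) are all W)
(6,6): L (options (5,6)(W), (3,6)(W), (6,5)(W), (6,4)(W), (6,2)(W) are all W)
(7,1): L (options (6,1)(W), (4,1)(W), (7,0)(W) are all W)
(7,4): L (options (6,4)(W), (4,4)(W), (7,3)(W), (7,2)(W), (7,0)(W) are all W)
Every other cell has at least one move into one of the L cells above, so it is W.
L cells per row: a=0: 3, a=1: 2, a=2: 3, a=3: 2, a=4: 3, a=5: 2, a=6: 3, a=7: 2; total 20.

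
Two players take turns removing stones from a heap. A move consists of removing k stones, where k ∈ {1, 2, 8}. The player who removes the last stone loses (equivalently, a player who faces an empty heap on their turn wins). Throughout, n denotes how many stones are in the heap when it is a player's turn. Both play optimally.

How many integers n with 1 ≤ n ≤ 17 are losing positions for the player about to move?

Label each position W (a win for the player to move) or L (a loss). A position with no legal move is W; any other position is W exactly when some move reaches an L, and L when every move reaches a W.
n=0: no move; the opponent has just taken the last stone and therefore loses → W
n=1: the only move is to 0(W), a W ⇒ L
n=2: can move to 1, which is L ⇒ W
n=3: can move to 1, which is L ⇒ W
n=4: moves to 3(W), 2(W); every one is W ⇒ L
n=5: can move to 4, which is L ⇒ W
n=6: can move to 4, which is L ⇒ W
n=7: moves to 6(W), 5(W); every one is W ⇒ L
n=8: can move to 7, which is L ⇒ W
n=9: can move to 7, which is L ⇒ W
n=10: moves to 9(W), 8(W), 2(W); every one is W ⇒ L
n=11: can move to 10, which is L ⇒ W
n=12: can move to 10, which is L ⇒ W
n=13: moves to 12(W), 11(W), 5(W); every one is W ⇒ L
n=14: can move to 13, which is L ⇒ W
n=15: can move to 13, which is L ⇒ W
n=16: moves to 15(W), 14(W), 8(W); every one is W ⇒ L
n=17: can move to 16, which is L ⇒ W
L entries with 1 ≤ n ≤ 17 (the range starts at n=1): n = 1, 4, 7, 10, 13, 16; that makes 6.

6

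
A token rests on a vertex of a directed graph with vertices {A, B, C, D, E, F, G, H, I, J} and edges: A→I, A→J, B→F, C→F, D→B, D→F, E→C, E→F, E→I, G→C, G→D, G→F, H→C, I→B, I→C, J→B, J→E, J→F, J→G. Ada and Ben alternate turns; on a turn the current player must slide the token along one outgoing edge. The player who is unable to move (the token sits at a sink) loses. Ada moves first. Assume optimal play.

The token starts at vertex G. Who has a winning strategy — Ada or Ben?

Positions with no move are L. A position that does have a move is losing for the player to move precisely when every available move leads to a winning position for the opponent. Fill in the labels:
Every edge goes from a vertex to one that appears earlier in the order F, B, C, I, D, H, E, G, J, A, so processing vertices in that order labels each vertex after all of its successors.
F: no outgoing edge → L
B: →F(L), so W
C: →F(L), so W
I: →C(W), B(W) — all W, so L
D: →F(L), so W
H: →C(W) only, which is W, so L
E: →I(L), so W
G: →F(L), so W
J: →F(L), so W
A: →I(L), so W
The starting position G is W: Ada should move to F, handing over an L position.

Ada wins.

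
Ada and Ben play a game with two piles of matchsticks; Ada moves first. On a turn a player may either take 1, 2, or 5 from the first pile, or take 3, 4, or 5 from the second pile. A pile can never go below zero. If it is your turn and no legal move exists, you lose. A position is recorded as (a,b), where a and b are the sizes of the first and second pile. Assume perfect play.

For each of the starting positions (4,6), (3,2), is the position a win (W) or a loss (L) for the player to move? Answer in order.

Compute win/loss labels from the base case upward. A position with no move is L. Any other position is W if it can reach an L in one move, else L.
No move ever increases a pile, so every position that can arise here has a ≤ 4 and b ≤ 6; it is enough to label the cells with 0 ≤ a ≤ 4 and 0 ≤ b ≤ 6.
Every move lowers a or b (never raises either), so fill the grid row by row in increasing a, and left to right within a row: each cell's successors are then already labelled.
      b=0  b=1  b=2  b=3  b=4  b=5  b=6
a=0:    L    L    L    W    W    W    W
a=1:    W    W    W    L    L    L    W
a=2:    W    W    W    W    W    W    L
a=3:    L    L    L    W    W    W    W
a=4:    W    W    W    L    L    L    W
Cells with no legal move (terminal, hence L): (0,0), (0,1), (0,2).
The remaining L cells, each justified by listing all of its moves:
(1,3): moves to (0,3)(W), (1,0)(W); every one is W ⇒ L
(1,4): moves to (0,4)(W), (1,1)(W), (1,0)(W); every one is W ⇒ L
(1,5): moves to (0,5)(W), (1,2)(W), (1,1)(W), (1,0)(W); every one is W ⇒ L
(2,6): moves to (1,6)(W), (0,6)(W), (2,3)(W), (2,2)(W), (2,1)(W); every one is W ⇒ L
(3,0): moves to (2,0)(W), (1,0)(W); every one is W ⇒ L
(3,1): moves to (2,1)(W), (1,1)(W); every one is W ⇒ L
(3,2): moves to (2,2)(W), (1,2)(W); every one is W ⇒ L
(4,3): moves to (3,3)(W), (2,3)(W), (4,0)(W); every one is W ⇒ L
(4,4): moves to (3,4)(W), (2,4)(W), (4,1)(W), (4,0)(W); every one is W ⇒ L
(4,5): moves to (3,5)(W), (2,5)(W), (4,2)(W), (4,1)(W), (4,0)(W); every one is W ⇒ L
Every other cell has at least one move into one of the L cells above, so it is W.
(4,6): the move to (2,6) reaches an L cell, so W
(3,2): one of the L cells justified above, so L

(4,6): W, (3,2): L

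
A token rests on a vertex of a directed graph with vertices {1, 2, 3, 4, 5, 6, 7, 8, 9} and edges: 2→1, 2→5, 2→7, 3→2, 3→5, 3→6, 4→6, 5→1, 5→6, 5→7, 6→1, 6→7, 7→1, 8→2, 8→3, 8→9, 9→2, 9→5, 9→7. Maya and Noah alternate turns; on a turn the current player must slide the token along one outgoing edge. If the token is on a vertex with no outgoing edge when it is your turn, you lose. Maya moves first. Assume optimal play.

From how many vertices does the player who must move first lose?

4

Classify positions by backward induction: terminal positions (no move available) are L. From any other position, the mover wins iff some move reaches an L.
Every edge goes from a vertex to one that appears earlier in the order 1, 7, 6, 5, 2, 4, 3, 9, 8, so processing vertices in that order labels each vertex after all of its successors.
1: no outgoing edge → L
7: reaches L-position 1 → W
6: reaches L-position 1 → W
5: reaches L-position 1 → W
2: reaches L-position 1 → W
4: only reaches 6(W), which is W → L
3: only reaches 2(W), 5(W), 6(W), all W → L
9: only reaches 2(W), 5(W), 7(W), all W → L
8: reaches L-position 9 → W
The L vertices are 1, 3, 4, 9; that is 4 in all.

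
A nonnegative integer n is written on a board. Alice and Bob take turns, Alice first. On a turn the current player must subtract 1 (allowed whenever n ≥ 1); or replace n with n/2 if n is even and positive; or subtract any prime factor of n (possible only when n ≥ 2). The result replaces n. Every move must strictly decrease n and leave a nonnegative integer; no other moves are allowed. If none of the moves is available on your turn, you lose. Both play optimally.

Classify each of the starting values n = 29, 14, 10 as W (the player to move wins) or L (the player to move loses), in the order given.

29: W, 14: L, 10: W

Classify positions by backward induction: terminal positions (no move available) are L. From any other position, the mover wins iff some move reaches an L.
n=0: no move → L
n=1: →0(L), so W
n=2: →0(L), so W
n=3: →0(L), so W
n=4: →2(W), 3(W) — all W, so L
n=5: →0(L), so W
n=6: →4(L), so W
n=7: →0(L), so W
n=8: →4(L), so W
n=9: →6(W), 8(W) — all W, so L
n=10: →9(L), so W
n=11: →0(L), so W
n=12: →9(L), so W
n=13: →0(L), so W
n=14: →7(W), 12(W), 13(W) — all W, so L
n=15: →14(L), so W
n=16: →14(L), so W
n=17: →0(L), so W
n=18: →9(L), so W
n=19: →0(L), so W
n=20: →10(W), 15(W), 18(W), 19(W) — all W, so L
n=21: →14(L), so W
n=22: →20(L), so W
n=23: →0(L), so W
n=24: →12(W), 21(W), 22(W), 23(W) — all W, so L
n=25: →20(L), so W
n=26: →24(L), so W
n=27: →24(L), so W
n=28: →14(L), so W
n=29: →0(L), so W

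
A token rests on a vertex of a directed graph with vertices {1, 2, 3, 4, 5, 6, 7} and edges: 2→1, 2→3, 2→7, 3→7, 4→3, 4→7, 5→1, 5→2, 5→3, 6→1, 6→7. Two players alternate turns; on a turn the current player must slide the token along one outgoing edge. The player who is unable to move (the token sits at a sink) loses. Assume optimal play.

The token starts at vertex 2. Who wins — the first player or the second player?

The first player wins.

Use the standard recursion: the mover loses at a terminal position; elsewhere, the mover wins exactly when some move hands the opponent an L position.
Every edge goes from a vertex to one that appears earlier in the order 1, 7, 3, 6, 2, 5, 4, so processing vertices in that order labels each vertex after all of its successors.
1: no outgoing edge → L
7: no outgoing edge → L
3: reaches L-position 7 → W
6: reaches L-position 7 → W
2: reaches L-position 7 → W
5: reaches L-position 1 → W
4: reaches L-position 7 → W
From 2 the player to move can move to 7, reaching an L position.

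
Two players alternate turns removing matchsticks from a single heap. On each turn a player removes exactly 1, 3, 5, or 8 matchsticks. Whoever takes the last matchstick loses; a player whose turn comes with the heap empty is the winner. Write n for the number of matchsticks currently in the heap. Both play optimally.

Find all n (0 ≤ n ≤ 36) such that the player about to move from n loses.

Use the standard recursion: the mover wins at a terminal position; elsewhere, the mover wins exactly when some move hands the opponent an L position.
n=0: no move; the opponent has just taken the last matchstick and therefore loses → W
n=1: only reaches 0(W), which is W → L
n=2: reaches L-position 1 → W
n=3: only reaches 2(W), 0(W), all W → L
n=4: reaches L-position 3 → W
n=5: only reaches 4(W), 2(W), 0(W), all W → L
n=6: reaches L-position 5 → W
n=7: only reaches 6(W), 4(W), 2(W), all W → L
n=8: reaches L-position 7 → W
n=9: reaches L-position 1 → W
n=10: reaches L-position 7 → W
n=11: reaches L-position 3 → W
n=12: reaches L-position 7 → W
n=13: reaches L-position 5 → W
n=14: only reaches 13(W), 11(W), 9(W), 6(W), all W → L
n=15: reaches L-position 14 → W
n=16: only reaches 15(W), 13(W), 11(W), 8(W), all W → L
n=17: reaches L-position 16 → W
n=18: only reaches 17(W), 15(W), 13(W), 10(W), all W → L
n=19: reaches L-position 18 → W
n=20: only reaches 19(W), 17(W), 15(W), 12(W), all W → L
n=21: reaches L-position 20 → W
n=22: reaches L-position 14 → W
n=23: reaches L-position 20 → W
n=24: reaches L-position 16 → W
n=25: reaches L-position 20 → W
n=26: reaches L-position 18 → W
n=27: only reaches 26(W), 24(W), 22(W), 19(W), all W → L
n=28: reaches L-position 27 → W
n=29: only reaches 28(W), 26(W), 24(W), 21(W), all W → L
n=30: reaches L-position 29 → W
n=31: only reaches 30(W), 28(W), 26(W), 23(W), all W → L
n=32: reaches L-position 31 → W
n=33: only reaches 32(W), 30(W), 28(W), 25(W), all W → L
n=34: reaches L-position 33 → W
n=35: reaches L-position 27 → W
n=36: reaches L-position 33 → W
Reading off the rows marked L gives the requested list; there are 12 such values of n.

1, 3, 5, 7, 14, 16, 18, 20, 27, 29, 31, 33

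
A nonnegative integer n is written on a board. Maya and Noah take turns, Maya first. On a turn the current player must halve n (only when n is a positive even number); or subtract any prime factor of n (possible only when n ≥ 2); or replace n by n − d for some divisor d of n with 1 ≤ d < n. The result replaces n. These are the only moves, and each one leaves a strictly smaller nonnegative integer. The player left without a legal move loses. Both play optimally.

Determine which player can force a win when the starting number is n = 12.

Label each position W (a win for the player to move) or L (a loss). A position with no legal move is L; any other position is W exactly when some move reaches an L, and L when every move reaches a W.
n=0: no move → L
n=1: no move → L
n=2: reaches L-position 0 → W
n=3: reaches L-position 0 → W
n=4: only reaches 2(W), 3(W), all W → L
n=5: reaches L-position 0 → W
n=6: reaches L-position 4 → W
n=7: reaches L-position 0 → W
n=8: reaches L-position 4 → W
n=9: only reaches 6(W), 8(W), all W → L
n=10: reaches L-position 9 → W
n=11: reaches L-position 0 → W
n=12: reaches L-position 9 → W
The starting position 12 is W: Maya should move to 9, handing over an L position.

Maya wins.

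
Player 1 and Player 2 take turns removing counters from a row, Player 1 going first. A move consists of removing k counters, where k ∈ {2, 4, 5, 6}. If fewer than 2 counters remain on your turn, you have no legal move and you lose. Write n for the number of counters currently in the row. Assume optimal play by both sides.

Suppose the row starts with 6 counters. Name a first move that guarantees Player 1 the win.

Remove 5, leaving 1.

Use the standard recursion: the mover loses at a terminal position; elsewhere, the mover wins exactly when some move hands the opponent an L position.
n=0: no move → L
n=1: no move → L
n=2: →0(L), so W
n=3: →1(L), so W
n=4: →0(L), so W
n=5: →1(L), so W
n=6: →1(L), so W
From 6, the L positions reachable in one move are: 1, 0. Any move reaching one of these is winning.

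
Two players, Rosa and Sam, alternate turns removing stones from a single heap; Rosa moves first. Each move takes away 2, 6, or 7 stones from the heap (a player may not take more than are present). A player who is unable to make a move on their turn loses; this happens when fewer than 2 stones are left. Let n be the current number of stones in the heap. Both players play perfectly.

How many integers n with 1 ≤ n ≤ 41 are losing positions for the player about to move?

Classify positions by backward induction: terminal positions (no move available) are L. From any other position, the mover wins iff some move reaches an L.
n=0: no move → L
n=1: no move → L
n=2: can move to 0, which is L ⇒ W
n=3: can move to 1, which is L ⇒ W
n=4: the only move is to 2(W), a W ⇒ L
n=5: the only move is to 3(W), a W ⇒ L
n=6: can move to 4, which is L ⇒ W
n=7: can move to 5, which is L ⇒ W
n=8: can move to 1, which is L ⇒ W
n=9: moves to 7(W), 3(W), 2(W); every one is W ⇒ L
n=10: can move to 4, which is L ⇒ W
n=11: can move to 9, which is L ⇒ W
n=12: can move to 5, which is L ⇒ W
n=13: moves to 11(W), 7(W), 6(W); every one is W ⇒ L
n=14: moves to 12(W), 8(W), 7(W); every one is W ⇒ L
n=15: can move to 13, which is L ⇒ W
n=16: can move to 14, which is L ⇒ W
n=17: moves to 15(W), 11(W), 10(W); every one is W ⇒ L
n=18: moves to 16(W), 12(W), 11(W); every one is W ⇒ L
n=19: can move to 17, which is L ⇒ W
n=20: can move to 18, which is L ⇒ W
n=21: can move to 14, which is L ⇒ W
n=22: moves to 20(W), 16(W), 15(W); every one is W ⇒ L
n=23: can move to 17, which is L ⇒ W
n=24: can move to 22, which is L ⇒ W
n=25: can move to 18, which is L ⇒ W
n=26: moves to 24(W), 20(W), 19(W); every one is W ⇒ L
n=27: moves to 25(W), 21(W), 20(W); every one is W ⇒ L
n=28: can move to 26, which is L ⇒ W
n=29: can move to 27, which is L ⇒ W
n=30: moves to 28(W), 24(W), 23(W); every one is W ⇒ L
n=31: moves to 29(W), 25(W), 24(W); every one is W ⇒ L
n=32: can move to 30, which is L ⇒ W
n=33: can move to 31, which is L ⇒ W
n=34: can move to 27, which is L ⇒ W
n=35: moves to 33(W), 29(W), 28(W); every one is W ⇒ L
n=36: can move to 30, which is L ⇒ W
n=37: can move to 35, which is L ⇒ W
n=38: can move to 31, which is L ⇒ W
n=39: moves to 37(W), 33(W), 32(W); every one is W ⇒ L
n=40: moves to 38(W), 34(W), 33(W); every one is W ⇒ L
n=41: can move to 39, which is L ⇒ W
L entries with 1 ≤ n ≤ 41 (n=0 is outside the asked range and is not counted): n = 1, 4, 5, 9, 13, 14, 17, 18, 22, 26, 27, 30, 31, 35, 39, 40; that makes 16.

16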